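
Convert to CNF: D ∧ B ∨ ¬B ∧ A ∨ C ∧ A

D ∧ B ∨ ¬B ∧ A ∨ C ∧ A
≡ (D ∨ ¬B ∨ C) ∧ (D ∨ ¬B ∨ A) ∧ (D ∨ A ∨ C) ∧ (D ∨ A ∨ A) ∧ (B ∨ ¬B ∨ C) ∧ (B ∨ ¬B ∨ A) ∧ (B ∨ A ∨ C) ∧ (B ∨ A ∨ A)   — distribute ∨ over ∧
≡ (D ∨ ¬B ∨ C) ∧ (D ∨ A) ∧ (B ∨ A)   — simplify

(D ∨ ¬B ∨ C) ∧ (D ∨ A) ∧ (B ∨ A)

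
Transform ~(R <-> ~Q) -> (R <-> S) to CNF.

~(R <-> ~Q) -> (R <-> S)
≡ ~~(R <-> ~Q) | (R <-> S)   (eliminate ->)
≡ ~~((R -> ~Q) & (~Q -> R)) | (R <-> S)   (eliminate <->)
≡ ~~((~R | ~Q) & (~Q -> R)) | (R <-> S)   (eliminate ->)
≡ ~~((~R | ~Q) & (~~Q | R)) | (R <-> S)   (eliminate ->)
≡ ~~((~R | ~Q) & (~~Q | R)) | ((R -> S) & (S -> R))   (eliminate <->)
≡ ~~((~R | ~Q) & (~~Q | R)) | ((~R | S) & (S -> R))   (eliminate ->)
≡ ~~((~R | ~Q) & (~~Q | R)) | ((~R | S) & (~S | R))   (eliminate ->)
≡ ((~R | ~Q) & (~~Q | R)) | ((~R | S) & (~S | R))   (double negation)
≡ ((~R | ~Q) & (Q | R)) | ((~R | S) & (~S | R))   (double negation)
≡ (~R | ~Q | ~R | S) & (~R | ~Q | ~S | R) & (Q | R | ~R | S) & (Q | R | ~S | R)   (distribute | over &)
≡ (~R | ~Q | S) & (Q | R | ~S)   (simplify)

(~R | ~Q | S) & (Q | R | ~S)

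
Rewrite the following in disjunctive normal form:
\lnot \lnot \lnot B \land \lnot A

\lnot B \land \lnot A

\lnot \lnot \lnot B \land \lnot A
⇔ \lnot B \land \lnot A   [double negation]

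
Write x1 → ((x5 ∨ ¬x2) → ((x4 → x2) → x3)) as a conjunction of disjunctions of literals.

(¬x1 ∨ ¬x5 ∨ x4 ∨ x3) ∧ (¬x1 ∨ ¬x5 ∨ ¬x2 ∨ x3) ∧ (¬x1 ∨ x2 ∨ x4 ∨ x3)

x1 → ((x5 ∨ ¬x2) → ((x4 → x2) → x3))
≡ ¬x1 ∨ ((x5 ∨ ¬x2) → ((x4 → x2) → x3))
≡ ¬x1 ∨ ¬(x5 ∨ ¬x2) ∨ ((x4 → x2) → x3)
≡ ¬x1 ∨ ¬(x5 ∨ ¬x2) ∨ ¬(x4 → x2) ∨ x3
≡ ¬x1 ∨ ¬(x5 ∨ ¬x2) ∨ ¬(¬x4 ∨ x2) ∨ x3
≡ ¬x1 ∨ (¬x5 ∧ ¬¬x2) ∨ ¬(¬x4 ∨ x2) ∨ x3
≡ ¬x1 ∨ (¬x5 ∧ x2) ∨ ¬(¬x4 ∨ x2) ∨ x3
≡ ¬x1 ∨ (¬x5 ∧ x2) ∨ (¬¬x4 ∧ ¬x2) ∨ x3
≡ ¬x1 ∨ (¬x5 ∧ x2) ∨ (x4 ∧ ¬x2) ∨ x3
≡ (¬x1 ∨ ¬x5 ∨ x4 ∨ x3) ∧ (¬x1 ∨ ¬x5 ∨ ¬x2 ∨ x3) ∧ (¬x1 ∨ x2 ∨ x4 ∨ x3) ∧ (¬x1 ∨ x2 ∨ ¬x2 ∨ x3)
≡ (¬x1 ∨ ¬x5 ∨ x4 ∨ x3) ∧ (¬x1 ∨ ¬x5 ∨ ¬x2 ∨ x3) ∧ (¬x1 ∨ x2 ∨ x4 ∨ x3)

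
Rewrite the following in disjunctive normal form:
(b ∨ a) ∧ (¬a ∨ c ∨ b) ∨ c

(b ∨ a) ∧ (¬a ∨ c ∨ b) ∨ c
≡ b ∧ ¬a ∨ b ∧ c ∨ b ∧ b ∨ a ∧ ¬a ∨ a ∧ c ∨ a ∧ b ∨ c
≡ b ∨ c

b ∨ c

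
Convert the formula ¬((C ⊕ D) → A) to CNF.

(C ∨ D) ∧ (¬C ∨ ¬D) ∧ ¬A

¬((C ⊕ D) → A)
≡ ¬(¬(C ⊕ D) ∨ A)   (eliminate →)
≡ ¬(¬((C ∨ D) ∧ ¬(C ∧ D)) ∨ A)   (expand ⊕)
≡ ¬¬((C ∨ D) ∧ ¬(C ∧ D)) ∧ ¬A   (De Morgan)
≡ (C ∨ D) ∧ ¬(C ∧ D) ∧ ¬A   (double negation)
≡ (C ∨ D) ∧ (¬C ∨ ¬D) ∧ ¬A   (De Morgan)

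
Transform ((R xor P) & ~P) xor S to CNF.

((R xor P) & ~P) xor S
⇔ (((R xor P) & ~P) | S) & ~((R xor P) & ~P & S)   [expand xor]
⇔ (((R | P) & ~(R & P) & ~P) | S) & ~((R xor P) & ~P & S)   [expand xor]
⇔ (((R | P) & ~(R & P) & ~P) | S) & ~((R | P) & ~(R & P) & ~P & S)   [expand xor]
⇔ (((R | P) & (~R | ~P) & ~P) | S) & ~((R | P) & ~(R & P) & ~P & S)   [De Morgan]
⇔ (((R | P) & (~R | ~P) & ~P) | S) & (~(R | P) | ~~(R & P) | ~~P | ~S)   [De Morgan]
⇔ (((R | P) & (~R | ~P) & ~P) | S) & ((~R & ~P) | ~~(R & P) | ~~P | ~S)   [De Morgan]
⇔ (((R | P) & (~R | ~P) & ~P) | S) & ((~R & ~P) | (R & P) | ~~P | ~S)   [double negation]
⇔ (((R | P) & (~R | ~P) & ~P) | S) & ((~R & ~P) | (R & P) | P | ~S)   [double negation]
⇔ (R | P | S) & (~R | ~P | S) & (~P | S) & (~R | R | P | ~S) & (~R | P | P | ~S) & (~P | R | P | ~S) & (~P | P | P | ~S)   [distribute | over &]
⇔ (R | P | S) & (~P | S) & (~R | P | ~S)   [simplify]

(R | P | S) & (~P | S) & (~R | P | ~S)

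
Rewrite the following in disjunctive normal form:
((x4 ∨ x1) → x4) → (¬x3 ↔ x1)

(x1 ∧ ¬x4) ∨ (x3 ∧ ¬x1) ∨ (x1 ∧ ¬x3)

((x4 ∨ x1) → x4) → (¬x3 ↔ x1)
≡ ¬((x4 ∨ x1) → x4) ∨ (¬x3 ↔ x1)   [eliminate →]
≡ ¬(¬(x4 ∨ x1) ∨ x4) ∨ (¬x3 ↔ x1)   [eliminate →]
≡ ¬(¬(x4 ∨ x1) ∨ x4) ∨ ((¬x3 → x1) ∧ (x1 → ¬x3))   [eliminate ↔]
≡ ¬(¬(x4 ∨ x1) ∨ x4) ∨ ((¬¬x3 ∨ x1) ∧ (x1 → ¬x3))   [eliminate →]
≡ ¬(¬(x4 ∨ x1) ∨ x4) ∨ ((¬¬x3 ∨ x1) ∧ (¬x1 ∨ ¬x3))   [eliminate →]
≡ (¬¬(x4 ∨ x1) ∧ ¬x4) ∨ ((¬¬x3 ∨ x1) ∧ (¬x1 ∨ ¬x3))   [De Morgan]
≡ ((x4 ∨ x1) ∧ ¬x4) ∨ ((¬¬x3 ∨ x1) ∧ (¬x1 ∨ ¬x3))   [double negation]
≡ ((x4 ∨ x1) ∧ ¬x4) ∨ ((x3 ∨ x1) ∧ (¬x1 ∨ ¬x3))   [double negation]
≡ (x4 ∧ ¬x4) ∨ (x1 ∧ ¬x4) ∨ (x3 ∧ ¬x1) ∨ (x3 ∧ ¬x3) ∨ (x1 ∧ ¬x1) ∨ (x1 ∧ ¬x3)   [distribute ∧ over ∨]
≡ (x1 ∧ ¬x4) ∨ (x3 ∧ ¬x1) ∨ (x1 ∧ ¬x3)   [simplify]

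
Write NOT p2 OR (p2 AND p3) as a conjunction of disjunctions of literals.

NOT p2 OR p3

NOT p2 OR (p2 AND p3)
≡ (NOT p2 OR p2) AND (NOT p2 OR p3)
≡ NOT p2 OR p3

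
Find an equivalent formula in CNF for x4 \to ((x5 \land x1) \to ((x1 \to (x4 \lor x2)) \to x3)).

\lnot x4 \lor \lnot x5 \lor \lnot x1 \lor x3

x4 \to ((x5 \land x1) \to ((x1 \to (x4 \lor x2)) \to x3))
= \lnot x4 \lor ((x5 \land x1) \to ((x1 \to (x4 \lor x2)) \to x3))   (eliminate \to)
= \lnot x4 \lor \lnot (x5 \land x1) \lor ((x1 \to (x4 \lor x2)) \to x3)   (eliminate \to)
= \lnot x4 \lor \lnot (x5 \land x1) \lor \lnot (x1 \to (x4 \lor x2)) \lor x3   (eliminate \to)
= \lnot x4 \lor \lnot (x5 \land x1) \lor \lnot (\lnot x1 \lor x4 \lor x2) \lor x3   (eliminate \to)
= \lnot x4 \lor \lnot x5 \lor \lnot x1 \lor \lnot (\lnot x1 \lor x4 \lor x2) \lor x3   (De Morgan)
= \lnot x4 \lor \lnot x5 \lor \lnot x1 \lor (\lnot \lnot x1 \land \lnot x4 \land \lnot x2) \lor x3   (De Morgan)
= \lnot x4 \lor \lnot x5 \lor \lnot x1 \lor (x1 \land \lnot x4 \land \lnot x2) \lor x3   (double negation)
= (\lnot x4 \lor \lnot x5 \lor \lnot x1 \lor x1 \lor x3) \land (\lnot x4 \lor \lnot x5 \lor \lnot x1 \lor \lnot x4 \lor x3) \land (\lnot x4 \lor \lnot x5 \lor \lnot x1 \lor \lnot x2 \lor x3)   (distribute \lor over \land)
= \lnot x4 \lor \lnot x5 \lor \lnot x1 \lor x3   (simplify)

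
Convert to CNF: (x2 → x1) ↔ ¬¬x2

x2 ∧ (¬x2 ∨ x1)

(x2 → x1) ↔ ¬¬x2
⇔ ((x2 → x1) → ¬¬x2) ∧ (¬¬x2 → (x2 → x1))   [eliminate ↔]
⇔ (¬(x2 → x1) ∨ ¬¬x2) ∧ (¬¬x2 → (x2 → x1))   [eliminate →]
⇔ (¬(¬x2 ∨ x1) ∨ ¬¬x2) ∧ (¬¬x2 → (x2 → x1))   [eliminate →]
⇔ (¬(¬x2 ∨ x1) ∨ ¬¬x2) ∧ (¬¬¬x2 ∨ (x2 → x1))   [eliminate →]
⇔ (¬(¬x2 ∨ x1) ∨ ¬¬x2) ∧ (¬¬¬x2 ∨ ¬x2 ∨ x1)   [eliminate →]
⇔ ((¬¬x2 ∧ ¬x1) ∨ ¬¬x2) ∧ (¬¬¬x2 ∨ ¬x2 ∨ x1)   [De Morgan]
⇔ ((x2 ∧ ¬x1) ∨ ¬¬x2) ∧ (¬¬¬x2 ∨ ¬x2 ∨ x1)   [double negation]
⇔ ((x2 ∧ ¬x1) ∨ x2) ∧ (¬¬¬x2 ∨ ¬x2 ∨ x1)   [double negation]
⇔ ((x2 ∧ ¬x1) ∨ x2) ∧ (¬x2 ∨ ¬x2 ∨ x1)   [double negation]
⇔ (x2 ∨ x2) ∧ (¬x1 ∨ x2) ∧ (¬x2 ∨ ¬x2 ∨ x1)   [distribute ∨ over ∧]
⇔ x2 ∧ (¬x2 ∨ x1)   [simplify]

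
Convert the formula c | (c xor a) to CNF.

c | a

c | (c xor a)
⇔ c | ((c | a) & ~(c & a))   [expand xor]
⇔ c | ((c | a) & (~c | ~a))   [De Morgan]
⇔ (c | c | a) & (c | ~c | ~a)   [distribute | over &]
⇔ c | a   [simplify]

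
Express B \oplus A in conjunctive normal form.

B \oplus A
≡ (B \lor A) \land \lnot (B \land A)   [expand \oplus]
≡ (B \lor A) \land (\lnot B \lor \lnot A)   [De Morgan]

(B \lor A) \land (\lnot B \lor \lnot A)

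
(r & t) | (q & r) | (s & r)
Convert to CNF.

(r & t) | (q & r) | (s & r)
= (r | q | s) & (r | q | r) & (r | r | s) & (r | r | r) & (t | q | s) & (t | q | r) & (t | r | s) & (t | r | r)   [distribute | over &]
= r & (t | q | s)   [simplify]

r & (t | q | s)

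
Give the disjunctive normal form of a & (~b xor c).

a & (~b xor c)
⇔ a & ((~b & ~c) | (~~b & c))   — expand xor
⇔ a & ((~b & ~c) | (b & c))   — double negation
⇔ (a & ~b & ~c) | (a & b & c)   — distribute & over |

(a & ~b & ~c) | (a & b & c)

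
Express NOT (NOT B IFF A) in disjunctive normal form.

NOT (NOT B IFF A)
⇔ NOT ((NOT B IMPLIES A) AND (A IMPLIES NOT B))   [eliminate IFF]
⇔ NOT ((NOT NOT B OR A) AND (A IMPLIES NOT B))   [eliminate IMPLIES]
⇔ NOT ((NOT NOT B OR A) AND (NOT A OR NOT B))   [eliminate IMPLIES]
⇔ NOT (NOT NOT B OR A) OR NOT (NOT A OR NOT B)   [De Morgan]
⇔ (NOT NOT NOT B AND NOT A) OR NOT (NOT A OR NOT B)   [De Morgan]
⇔ (NOT B AND NOT A) OR NOT (NOT A OR NOT B)   [double negation]
⇔ (NOT B AND NOT A) OR (NOT NOT A AND NOT NOT B)   [De Morgan]
⇔ (NOT B AND NOT A) OR (A AND NOT NOT B)   [double negation]
⇔ (NOT B AND NOT A) OR (A AND B)   [double negation]

(NOT B AND NOT A) OR (A AND B)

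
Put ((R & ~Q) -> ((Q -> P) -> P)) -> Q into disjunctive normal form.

((R & ~Q) -> ((Q -> P) -> P)) -> Q
≡ ~((R & ~Q) -> ((Q -> P) -> P)) | Q
≡ ~(~(R & ~Q) | ((Q -> P) -> P)) | Q
≡ ~(~(R & ~Q) | ~(Q -> P) | P) | Q
≡ ~(~(R & ~Q) | ~(~Q | P) | P) | Q
≡ (~~(R & ~Q) & ~~(~Q | P) & ~P) | Q
≡ (R & ~Q & ~~(~Q | P) & ~P) | Q
≡ (R & ~Q & (~Q | P) & ~P) | Q
≡ (R & ~Q & ~Q & ~P) | (R & ~Q & P & ~P) | Q
≡ (R & ~Q & ~P) | Q

(R & ~Q & ~P) | Q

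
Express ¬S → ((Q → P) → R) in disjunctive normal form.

¬S → ((Q → P) → R)
≡ ¬¬S ∨ ((Q → P) → R)   [eliminate →]
≡ ¬¬S ∨ ¬(Q → P) ∨ R   [eliminate →]
≡ ¬¬S ∨ ¬(¬Q ∨ P) ∨ R   [eliminate →]
≡ S ∨ ¬(¬Q ∨ P) ∨ R   [double negation]
≡ S ∨ (¬¬Q ∧ ¬P) ∨ R   [De Morgan]
≡ S ∨ (Q ∧ ¬P) ∨ R   [double negation]

S ∨ (Q ∧ ¬P) ∨ R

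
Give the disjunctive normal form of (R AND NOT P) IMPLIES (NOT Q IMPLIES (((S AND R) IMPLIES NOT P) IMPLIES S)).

NOT R OR P OR Q OR S

(R AND NOT P) IMPLIES (NOT Q IMPLIES (((S AND R) IMPLIES NOT P) IMPLIES S))
⇔ NOT (R AND NOT P) OR (NOT Q IMPLIES (((S AND R) IMPLIES NOT P) IMPLIES S))   [eliminate IMPLIES]
⇔ NOT (R AND NOT P) OR NOT NOT Q OR (((S AND R) IMPLIES NOT P) IMPLIES S)   [eliminate IMPLIES]
⇔ NOT (R AND NOT P) OR NOT NOT Q OR NOT ((S AND R) IMPLIES NOT P) OR S   [eliminate IMPLIES]
⇔ NOT (R AND NOT P) OR NOT NOT Q OR NOT (NOT (S AND R) OR NOT P) OR S   [eliminate IMPLIES]
⇔ NOT R OR NOT NOT P OR NOT NOT Q OR NOT (NOT (S AND R) OR NOT P) OR S   [De Morgan]
⇔ NOT R OR P OR NOT NOT Q OR NOT (NOT (S AND R) OR NOT P) OR S   [double negation]
⇔ NOT R OR P OR Q OR NOT (NOT (S AND R) OR NOT P) OR S   [double negation]
⇔ NOT R OR P OR Q OR (NOT NOT (S AND R) AND NOT NOT P) OR S   [De Morgan]
⇔ NOT R OR P OR Q OR (S AND R AND NOT NOT P) OR S   [double negation]
⇔ NOT R OR P OR Q OR (S AND R AND P) OR S   [double negation]
⇔ NOT R OR P OR Q OR S   [simplify]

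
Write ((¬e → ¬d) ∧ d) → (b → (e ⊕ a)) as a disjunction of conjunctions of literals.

(¬e ∧ d) ∨ ¬d ∨ ¬b ∨ (e ∧ ¬a) ∨ (¬e ∧ a)

((¬e → ¬d) ∧ d) → (b → (e ⊕ a))
⇔ ¬((¬e → ¬d) ∧ d) ∨ (b → (e ⊕ a))   [eliminate →]
⇔ ¬((¬¬e ∨ ¬d) ∧ d) ∨ (b → (e ⊕ a))   [eliminate →]
⇔ ¬((¬¬e ∨ ¬d) ∧ d) ∨ ¬b ∨ (e ⊕ a)   [eliminate →]
⇔ ¬((¬¬e ∨ ¬d) ∧ d) ∨ ¬b ∨ (e ∧ ¬a) ∨ (¬e ∧ a)   [expand ⊕]
⇔ ¬(¬¬e ∨ ¬d) ∨ ¬d ∨ ¬b ∨ (e ∧ ¬a) ∨ (¬e ∧ a)   [De Morgan]
⇔ (¬¬¬e ∧ ¬¬d) ∨ ¬d ∨ ¬b ∨ (e ∧ ¬a) ∨ (¬e ∧ a)   [De Morgan]
⇔ (¬e ∧ ¬¬d) ∨ ¬d ∨ ¬b ∨ (e ∧ ¬a) ∨ (¬e ∧ a)   [double negation]
⇔ (¬e ∧ d) ∨ ¬d ∨ ¬b ∨ (e ∧ ¬a) ∨ (¬e ∧ a)   [double negation]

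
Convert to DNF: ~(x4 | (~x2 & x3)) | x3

~(x4 | (~x2 & x3)) | x3
⇔ (~x4 & ~(~x2 & x3)) | x3   [De Morgan]
⇔ (~x4 & (~~x2 | ~x3)) | x3   [De Morgan]
⇔ (~x4 & (x2 | ~x3)) | x3   [double negation]
⇔ (~x4 & x2) | (~x4 & ~x3) | x3   [distribute & over |]

(~x4 & x2) | (~x4 & ~x3) | x3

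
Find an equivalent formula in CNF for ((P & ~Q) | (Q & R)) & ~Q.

(P | Q) & (P | R) & ~Q

((P & ~Q) | (Q & R)) & ~Q
≡ (P | Q) & (P | R) & (~Q | Q) & (~Q | R) & ~Q   [distribute | over &]
≡ (P | Q) & (P | R) & ~Q   [simplify]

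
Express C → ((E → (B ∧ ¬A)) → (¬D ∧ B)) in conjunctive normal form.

(¬C ∨ E ∨ ¬D) ∧ (¬C ∨ E ∨ B) ∧ (¬C ∨ ¬B ∨ A ∨ ¬D)

C → ((E → (B ∧ ¬A)) → (¬D ∧ B))
≡ ¬C ∨ ((E → (B ∧ ¬A)) → (¬D ∧ B))   [eliminate →]
≡ ¬C ∨ ¬(E → (B ∧ ¬A)) ∨ (¬D ∧ B)   [eliminate →]
≡ ¬C ∨ ¬(¬E ∨ (B ∧ ¬A)) ∨ (¬D ∧ B)   [eliminate →]
≡ ¬C ∨ (¬¬E ∧ ¬(B ∧ ¬A)) ∨ (¬D ∧ B)   [De Morgan]
≡ ¬C ∨ (E ∧ ¬(B ∧ ¬A)) ∨ (¬D ∧ B)   [double negation]
≡ ¬C ∨ (E ∧ (¬B ∨ ¬¬A)) ∨ (¬D ∧ B)   [De Morgan]
≡ ¬C ∨ (E ∧ (¬B ∨ A)) ∨ (¬D ∧ B)   [double negation]
≡ (¬C ∨ E ∨ ¬D) ∧ (¬C ∨ E ∨ B) ∧ (¬C ∨ ¬B ∨ A ∨ ¬D) ∧ (¬C ∨ ¬B ∨ A ∨ B)   [distribute ∨ over ∧]
≡ (¬C ∨ E ∨ ¬D) ∧ (¬C ∨ E ∨ B) ∧ (¬C ∨ ¬B ∨ A ∨ ¬D)   [simplify]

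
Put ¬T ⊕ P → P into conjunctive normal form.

T ∨ P

¬T ⊕ P → P
≡ ¬(¬T ⊕ P) ∨ P   — eliminate →
≡ ¬((¬T ∨ P) ∧ ¬(¬T ∧ P)) ∨ P   — expand ⊕
≡ ¬(¬T ∨ P) ∨ ¬¬(¬T ∧ P) ∨ P   — De Morgan
≡ ¬¬T ∧ ¬P ∨ ¬¬(¬T ∧ P) ∨ P   — De Morgan
≡ T ∧ ¬P ∨ ¬¬(¬T ∧ P) ∨ P   — double negation
≡ T ∧ ¬P ∨ ¬T ∧ P ∨ P   — double negation
≡ (T ∨ ¬T ∨ P) ∧ (T ∨ P ∨ P) ∧ (¬P ∨ ¬T ∨ P) ∧ (¬P ∨ P ∨ P)   — distribute ∨ over ∧
≡ T ∨ P   — simplify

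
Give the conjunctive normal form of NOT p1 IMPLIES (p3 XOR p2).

NOT p1 IMPLIES (p3 XOR p2)
⇔ NOT NOT p1 OR (p3 XOR p2)   [eliminate IMPLIES]
⇔ NOT NOT p1 OR ((p3 OR p2) AND NOT (p3 AND p2))   [expand XOR]
⇔ p1 OR ((p3 OR p2) AND NOT (p3 AND p2))   [double negation]
⇔ p1 OR ((p3 OR p2) AND (NOT p3 OR NOT p2))   [De Morgan]
⇔ (p1 OR p3 OR p2) AND (p1 OR NOT p3 OR NOT p2)   [distribute OR over AND]

(p1 OR p3 OR p2) AND (p1 OR NOT p3 OR NOT p2)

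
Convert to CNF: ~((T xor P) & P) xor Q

~((T xor P) & P) xor Q
≡ (~((T xor P) & P) | Q) & ~(~((T xor P) & P) & Q)   [expand xor]
≡ (~((T | P) & ~(T & P) & P) | Q) & ~(~((T xor P) & P) & Q)   [expand xor]
≡ (~((T | P) & ~(T & P) & P) | Q) & ~(~((T | P) & ~(T & P) & P) & Q)   [expand xor]
≡ (~(T | P) | ~~(T & P) | ~P | Q) & ~(~((T | P) & ~(T & P) & P) & Q)   [De Morgan]
≡ ((~T & ~P) | ~~(T & P) | ~P | Q) & ~(~((T | P) & ~(T & P) & P) & Q)   [De Morgan]
≡ ((~T & ~P) | (T & P) | ~P | Q) & ~(~((T | P) & ~(T & P) & P) & Q)   [double negation]
≡ ((~T & ~P) | (T & P) | ~P | Q) & (~~((T | P) & ~(T & P) & P) | ~Q)   [De Morgan]
≡ ((~T & ~P) | (T & P) | ~P | Q) & (((T | P) & ~(T & P) & P) | ~Q)   [double negation]
≡ ((~T & ~P) | (T & P) | ~P | Q) & (((T | P) & (~T | ~P) & P) | ~Q)   [De Morgan]
≡ (~T | T | ~P | Q) & (~T | P | ~P | Q) & (~P | T | ~P | Q) & (~P | P | ~P | Q) & (T | P | ~Q) & (~T | ~P | ~Q) & (P | ~Q)   [distribute | over &]
≡ (~P | T | Q) & (~T | ~P | ~Q) & (P | ~Q)   [simplify]

(~P | T | Q) & (~T | ~P | ~Q) & (P | ~Q)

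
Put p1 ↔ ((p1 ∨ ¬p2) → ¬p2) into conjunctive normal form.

p1 ↔ ((p1 ∨ ¬p2) → ¬p2)
≡ (p1 → ((p1 ∨ ¬p2) → ¬p2)) ∧ (((p1 ∨ ¬p2) → ¬p2) → p1)   [eliminate ↔]
≡ (¬p1 ∨ ((p1 ∨ ¬p2) → ¬p2)) ∧ (((p1 ∨ ¬p2) → ¬p2) → p1)   [eliminate →]
≡ (¬p1 ∨ ¬(p1 ∨ ¬p2) ∨ ¬p2) ∧ (((p1 ∨ ¬p2) → ¬p2) → p1)   [eliminate →]
≡ (¬p1 ∨ ¬(p1 ∨ ¬p2) ∨ ¬p2) ∧ (¬((p1 ∨ ¬p2) → ¬p2) ∨ p1)   [eliminate →]
≡ (¬p1 ∨ ¬(p1 ∨ ¬p2) ∨ ¬p2) ∧ (¬(¬(p1 ∨ ¬p2) ∨ ¬p2) ∨ p1)   [eliminate →]
≡ (¬p1 ∨ (¬p1 ∧ ¬¬p2) ∨ ¬p2) ∧ (¬(¬(p1 ∨ ¬p2) ∨ ¬p2) ∨ p1)   [De Morgan]
≡ (¬p1 ∨ (¬p1 ∧ p2) ∨ ¬p2) ∧ (¬(¬(p1 ∨ ¬p2) ∨ ¬p2) ∨ p1)   [double negation]
≡ (¬p1 ∨ (¬p1 ∧ p2) ∨ ¬p2) ∧ ((¬¬(p1 ∨ ¬p2) ∧ ¬¬p2) ∨ p1)   [De Morgan]
≡ (¬p1 ∨ (¬p1 ∧ p2) ∨ ¬p2) ∧ (((p1 ∨ ¬p2) ∧ ¬¬p2) ∨ p1)   [double negation]
≡ (¬p1 ∨ (¬p1 ∧ p2) ∨ ¬p2) ∧ (((p1 ∨ ¬p2) ∧ p2) ∨ p1)   [double negation]
≡ (¬p1 ∨ ¬p1 ∨ ¬p2) ∧ (¬p1 ∨ p2 ∨ ¬p2) ∧ (p1 ∨ ¬p2 ∨ p1) ∧ (p2 ∨ p1)   [distribute ∨ over ∧]
≡ (¬p1 ∨ ¬p2) ∧ (p1 ∨ ¬p2) ∧ (p2 ∨ p1)   [simplify]

(¬p1 ∨ ¬p2) ∧ (p1 ∨ ¬p2) ∧ (p2 ∨ p1)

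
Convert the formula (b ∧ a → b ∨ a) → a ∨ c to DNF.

(b ∧ a → b ∨ a) → a ∨ c
≡ ¬(b ∧ a → b ∨ a) ∨ a ∨ c   [eliminate →]
≡ ¬(¬(b ∧ a) ∨ b ∨ a) ∨ a ∨ c   [eliminate →]
≡ ¬¬(b ∧ a) ∧ ¬b ∧ ¬a ∨ a ∨ c   [De Morgan]
≡ b ∧ a ∧ ¬b ∧ ¬a ∨ a ∨ c   [double negation]
≡ a ∨ c   [simplify]

a ∨ c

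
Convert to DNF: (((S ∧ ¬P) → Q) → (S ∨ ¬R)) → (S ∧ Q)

(¬S ∧ R) ∨ (S ∧ Q)

(((S ∧ ¬P) → Q) → (S ∨ ¬R)) → (S ∧ Q)
≡ ¬(((S ∧ ¬P) → Q) → (S ∨ ¬R)) ∨ (S ∧ Q)   [eliminate →]
≡ ¬(¬((S ∧ ¬P) → Q) ∨ S ∨ ¬R) ∨ (S ∧ Q)   [eliminate →]
≡ ¬(¬(¬(S ∧ ¬P) ∨ Q) ∨ S ∨ ¬R) ∨ (S ∧ Q)   [eliminate →]
≡ (¬¬(¬(S ∧ ¬P) ∨ Q) ∧ ¬S ∧ ¬¬R) ∨ (S ∧ Q)   [De Morgan]
≡ ((¬(S ∧ ¬P) ∨ Q) ∧ ¬S ∧ ¬¬R) ∨ (S ∧ Q)   [double negation]
≡ ((¬S ∨ ¬¬P ∨ Q) ∧ ¬S ∧ ¬¬R) ∨ (S ∧ Q)   [De Morgan]
≡ ((¬S ∨ P ∨ Q) ∧ ¬S ∧ ¬¬R) ∨ (S ∧ Q)   [double negation]
≡ ((¬S ∨ P ∨ Q) ∧ ¬S ∧ R) ∨ (S ∧ Q)   [double negation]
≡ (¬S ∧ ¬S ∧ R) ∨ (P ∧ ¬S ∧ R) ∨ (Q ∧ ¬S ∧ R) ∨ (S ∧ Q)   [distribute ∧ over ∨]
≡ (¬S ∧ R) ∨ (S ∧ Q)   [simplify]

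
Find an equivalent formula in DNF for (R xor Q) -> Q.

(R xor Q) -> Q
≡ ~(R xor Q) | Q
≡ ~((R & ~Q) | (~R & Q)) | Q
≡ (~(R & ~Q) & ~(~R & Q)) | Q
≡ ((~R | ~~Q) & ~(~R & Q)) | Q
≡ ((~R | Q) & ~(~R & Q)) | Q
≡ ((~R | Q) & (~~R | ~Q)) | Q
≡ ((~R | Q) & (R | ~Q)) | Q
≡ (~R & R) | (~R & ~Q) | (Q & R) | (Q & ~Q) | Q
≡ (~R & ~Q) | Q

(~R & ~Q) | Q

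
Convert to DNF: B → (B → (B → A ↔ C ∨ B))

B → (B → (B → A ↔ C ∨ B))
≡ ¬B ∨ (B → (B → A ↔ C ∨ B))   (eliminate →)
≡ ¬B ∨ ¬B ∨ (B → A ↔ C ∨ B)   (eliminate →)
≡ ¬B ∨ ¬B ∨ ((B → A) → C ∨ B) ∧ (C ∨ B → (B → A))   (eliminate ↔)
≡ ¬B ∨ ¬B ∨ (¬(B → A) ∨ C ∨ B) ∧ (C ∨ B → (B → A))   (eliminate →)
≡ ¬B ∨ ¬B ∨ (¬(¬B ∨ A) ∨ C ∨ B) ∧ (C ∨ B → (B → A))   (eliminate →)
≡ ¬B ∨ ¬B ∨ (¬(¬B ∨ A) ∨ C ∨ B) ∧ (¬(C ∨ B) ∨ (B → A))   (eliminate →)
≡ ¬B ∨ ¬B ∨ (¬(¬B ∨ A) ∨ C ∨ B) ∧ (¬(C ∨ B) ∨ ¬B ∨ A)   (eliminate →)
≡ ¬B ∨ ¬B ∨ (¬¬B ∧ ¬A ∨ C ∨ B) ∧ (¬(C ∨ B) ∨ ¬B ∨ A)   (De Morgan)
≡ ¬B ∨ ¬B ∨ (B ∧ ¬A ∨ C ∨ B) ∧ (¬(C ∨ B) ∨ ¬B ∨ A)   (double negation)
≡ ¬B ∨ ¬B ∨ (B ∧ ¬A ∨ C ∨ B) ∧ (¬C ∧ ¬B ∨ ¬B ∨ A)   (De Morgan)
≡ ¬B ∨ ¬B ∨ B ∧ ¬A ∧ ¬C ∧ ¬B ∨ B ∧ ¬A ∧ ¬B ∨ B ∧ ¬A ∧ A ∨ C ∧ ¬C ∧ ¬B ∨ C ∧ ¬B ∨ C ∧ A ∨ B ∧ ¬C ∧ ¬B ∨ B ∧ ¬B ∨ B ∧ A   (distribute ∧ over ∨)
≡ ¬B ∨ C ∧ A ∨ B ∧ A   (simplify)

¬B ∨ C ∧ A ∨ B ∧ A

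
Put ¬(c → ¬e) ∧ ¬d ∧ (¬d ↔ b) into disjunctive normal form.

c ∧ e ∧ ¬d ∧ b

¬(c → ¬e) ∧ ¬d ∧ (¬d ↔ b)
≡ ¬(¬c ∨ ¬e) ∧ ¬d ∧ (¬d ↔ b)   — eliminate →
≡ ¬(¬c ∨ ¬e) ∧ ¬d ∧ (¬d → b) ∧ (b → ¬d)   — eliminate ↔
≡ ¬(¬c ∨ ¬e) ∧ ¬d ∧ (¬¬d ∨ b) ∧ (b → ¬d)   — eliminate →
≡ ¬(¬c ∨ ¬e) ∧ ¬d ∧ (¬¬d ∨ b) ∧ (¬b ∨ ¬d)   — eliminate →
≡ ¬¬c ∧ ¬¬e ∧ ¬d ∧ (¬¬d ∨ b) ∧ (¬b ∨ ¬d)   — De Morgan
≡ c ∧ ¬¬e ∧ ¬d ∧ (¬¬d ∨ b) ∧ (¬b ∨ ¬d)   — double negation
≡ c ∧ e ∧ ¬d ∧ (¬¬d ∨ b) ∧ (¬b ∨ ¬d)   — double negation
≡ c ∧ e ∧ ¬d ∧ (d ∨ b) ∧ (¬b ∨ ¬d)   — double negation
≡ (c ∧ e ∧ ¬d ∧ d ∧ ¬b) ∨ (c ∧ e ∧ ¬d ∧ d ∧ ¬d) ∨ (c ∧ e ∧ ¬d ∧ b ∧ ¬b) ∨ (c ∧ e ∧ ¬d ∧ b ∧ ¬d)   — distribute ∧ over ∨
≡ c ∧ e ∧ ¬d ∧ b   — simplify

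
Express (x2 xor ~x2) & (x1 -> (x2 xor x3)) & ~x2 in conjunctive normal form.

(x2 xor ~x2) & (x1 -> (x2 xor x3)) & ~x2
≡ (x2 | ~x2) & ~(x2 & ~x2) & (x1 -> (x2 xor x3)) & ~x2   [expand xor]
≡ (x2 | ~x2) & ~(x2 & ~x2) & (~x1 | (x2 xor x3)) & ~x2   [eliminate ->]
≡ (x2 | ~x2) & ~(x2 & ~x2) & (~x1 | ((x2 | x3) & ~(x2 & x3))) & ~x2   [expand xor]
≡ (x2 | ~x2) & (~x2 | ~~x2) & (~x1 | ((x2 | x3) & ~(x2 & x3))) & ~x2   [De Morgan]
≡ (x2 | ~x2) & (~x2 | x2) & (~x1 | ((x2 | x3) & ~(x2 & x3))) & ~x2   [double negation]
≡ (x2 | ~x2) & (~x2 | x2) & (~x1 | ((x2 | x3) & (~x2 | ~x3))) & ~x2   [De Morgan]
≡ (x2 | ~x2) & (~x2 | x2) & (~x1 | x2 | x3) & (~x1 | ~x2 | ~x3) & ~x2   [distribute | over &]
≡ (~x1 | x2 | x3) & ~x2   [simplify]

(~x1 | x2 | x3) & ~x2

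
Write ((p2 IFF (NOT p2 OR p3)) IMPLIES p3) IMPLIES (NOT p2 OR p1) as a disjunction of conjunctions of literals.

NOT p2 OR p1

((p2 IFF (NOT p2 OR p3)) IMPLIES p3) IMPLIES (NOT p2 OR p1)
= NOT ((p2 IFF (NOT p2 OR p3)) IMPLIES p3) OR NOT p2 OR p1   (eliminate IMPLIES)
= NOT (NOT (p2 IFF (NOT p2 OR p3)) OR p3) OR NOT p2 OR p1   (eliminate IMPLIES)
= NOT (NOT ((p2 IMPLIES (NOT p2 OR p3)) AND ((NOT p2 OR p3) IMPLIES p2)) OR p3) OR NOT p2 OR p1   (eliminate IFF)
= NOT (NOT ((NOT p2 OR NOT p2 OR p3) AND ((NOT p2 OR p3) IMPLIES p2)) OR p3) OR NOT p2 OR p1   (eliminate IMPLIES)
= NOT (NOT ((NOT p2 OR NOT p2 OR p3) AND (NOT (NOT p2 OR p3) OR p2)) OR p3) OR NOT p2 OR p1   (eliminate IMPLIES)
= (NOT NOT ((NOT p2 OR NOT p2 OR p3) AND (NOT (NOT p2 OR p3) OR p2)) AND NOT p3) OR NOT p2 OR p1   (De Morgan)
= ((NOT p2 OR NOT p2 OR p3) AND (NOT (NOT p2 OR p3) OR p2) AND NOT p3) OR NOT p2 OR p1   (double negation)
= ((NOT p2 OR NOT p2 OR p3) AND ((NOT NOT p2 AND NOT p3) OR p2) AND NOT p3) OR NOT p2 OR p1   (De Morgan)
= ((NOT p2 OR NOT p2 OR p3) AND ((p2 AND NOT p3) OR p2) AND NOT p3) OR NOT p2 OR p1   (double negation)
= (NOT p2 AND p2 AND NOT p3 AND NOT p3) OR (NOT p2 AND p2 AND NOT p3) OR (NOT p2 AND p2 AND NOT p3 AND NOT p3) OR (NOT p2 AND p2 AND NOT p3) OR (p3 AND p2 AND NOT p3 AND NOT p3) OR (p3 AND p2 AND NOT p3) OR NOT p2 OR p1   (distribute AND over OR)
= NOT p2 OR p1   (simplify)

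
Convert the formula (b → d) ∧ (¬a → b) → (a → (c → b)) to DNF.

¬a ∨ ¬c ∨ b

(b → d) ∧ (¬a → b) → (a → (c → b))
≡ ¬((b → d) ∧ (¬a → b)) ∨ (a → (c → b))   [eliminate →]
≡ ¬((¬b ∨ d) ∧ (¬a → b)) ∨ (a → (c → b))   [eliminate →]
≡ ¬((¬b ∨ d) ∧ (¬¬a ∨ b)) ∨ (a → (c → b))   [eliminate →]
≡ ¬((¬b ∨ d) ∧ (¬¬a ∨ b)) ∨ ¬a ∨ (c → b)   [eliminate →]
≡ ¬((¬b ∨ d) ∧ (¬¬a ∨ b)) ∨ ¬a ∨ ¬c ∨ b   [eliminate →]
≡ ¬(¬b ∨ d) ∨ ¬(¬¬a ∨ b) ∨ ¬a ∨ ¬c ∨ b   [De Morgan]
≡ ¬¬b ∧ ¬d ∨ ¬(¬¬a ∨ b) ∨ ¬a ∨ ¬c ∨ b   [De Morgan]
≡ b ∧ ¬d ∨ ¬(¬¬a ∨ b) ∨ ¬a ∨ ¬c ∨ b   [double negation]
≡ b ∧ ¬d ∨ ¬¬¬a ∧ ¬b ∨ ¬a ∨ ¬c ∨ b   [De Morgan]
≡ b ∧ ¬d ∨ ¬a ∧ ¬b ∨ ¬a ∨ ¬c ∨ b   [double negation]
≡ ¬a ∨ ¬c ∨ b   [simplify]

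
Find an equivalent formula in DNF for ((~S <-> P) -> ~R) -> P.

(S & ~P & R) | P

((~S <-> P) -> ~R) -> P
≡ ~((~S <-> P) -> ~R) | P
≡ ~(~(~S <-> P) | ~R) | P
≡ ~(~((~S -> P) & (P -> ~S)) | ~R) | P
≡ ~(~((~~S | P) & (P -> ~S)) | ~R) | P
≡ ~(~((~~S | P) & (~P | ~S)) | ~R) | P
≡ (~~((~~S | P) & (~P | ~S)) & ~~R) | P
≡ ((~~S | P) & (~P | ~S) & ~~R) | P
≡ ((S | P) & (~P | ~S) & ~~R) | P
≡ ((S | P) & (~P | ~S) & R) | P
≡ (S & ~P & R) | (S & ~S & R) | (P & ~P & R) | (P & ~S & R) | P
≡ (S & ~P & R) | P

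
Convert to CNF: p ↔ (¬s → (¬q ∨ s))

p ↔ (¬s → (¬q ∨ s))
= (p → (¬s → (¬q ∨ s))) ∧ ((¬s → (¬q ∨ s)) → p)   [eliminate ↔]
= (¬p ∨ (¬s → (¬q ∨ s))) ∧ ((¬s → (¬q ∨ s)) → p)   [eliminate →]
= (¬p ∨ ¬¬s ∨ ¬q ∨ s) ∧ ((¬s → (¬q ∨ s)) → p)   [eliminate →]
= (¬p ∨ ¬¬s ∨ ¬q ∨ s) ∧ (¬(¬s → (¬q ∨ s)) ∨ p)   [eliminate →]
= (¬p ∨ ¬¬s ∨ ¬q ∨ s) ∧ (¬(¬¬s ∨ ¬q ∨ s) ∨ p)   [eliminate →]
= (¬p ∨ s ∨ ¬q ∨ s) ∧ (¬(¬¬s ∨ ¬q ∨ s) ∨ p)   [double negation]
= (¬p ∨ s ∨ ¬q ∨ s) ∧ ((¬¬¬s ∧ ¬¬q ∧ ¬s) ∨ p)   [De Morgan]
= (¬p ∨ s ∨ ¬q ∨ s) ∧ ((¬s ∧ ¬¬q ∧ ¬s) ∨ p)   [double negation]
= (¬p ∨ s ∨ ¬q ∨ s) ∧ ((¬s ∧ q ∧ ¬s) ∨ p)   [double negation]
= (¬p ∨ s ∨ ¬q ∨ s) ∧ (¬s ∨ p) ∧ (q ∨ p) ∧ (¬s ∨ p)   [distribute ∨ over ∧]
= (¬p ∨ s ∨ ¬q) ∧ (¬s ∨ p) ∧ (q ∨ p)   [simplify]

(¬p ∨ s ∨ ¬q) ∧ (¬s ∨ p) ∧ (q ∨ p)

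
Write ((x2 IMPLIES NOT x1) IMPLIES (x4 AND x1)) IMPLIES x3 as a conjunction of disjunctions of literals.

(NOT x2 OR NOT x1 OR x3) AND (NOT x4 OR NOT x1 OR x3)

((x2 IMPLIES NOT x1) IMPLIES (x4 AND x1)) IMPLIES x3
= NOT ((x2 IMPLIES NOT x1) IMPLIES (x4 AND x1)) OR x3   — eliminate IMPLIES
= NOT (NOT (x2 IMPLIES NOT x1) OR (x4 AND x1)) OR x3   — eliminate IMPLIES
= NOT (NOT (NOT x2 OR NOT x1) OR (x4 AND x1)) OR x3   — eliminate IMPLIES
= (NOT NOT (NOT x2 OR NOT x1) AND NOT (x4 AND x1)) OR x3   — De Morgan
= ((NOT x2 OR NOT x1) AND NOT (x4 AND x1)) OR x3   — double negation
= ((NOT x2 OR NOT x1) AND (NOT x4 OR NOT x1)) OR x3   — De Morgan
= (NOT x2 OR NOT x1 OR x3) AND (NOT x4 OR NOT x1 OR x3)   — distribute OR over AND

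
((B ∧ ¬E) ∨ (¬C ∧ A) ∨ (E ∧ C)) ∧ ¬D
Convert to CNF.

(B ∨ ¬C ∨ E) ∧ (B ∨ A ∨ E) ∧ (B ∨ A ∨ C) ∧ (¬E ∨ A ∨ C) ∧ ¬D

((B ∧ ¬E) ∨ (¬C ∧ A) ∨ (E ∧ C)) ∧ ¬D
≡ (B ∨ ¬C ∨ E) ∧ (B ∨ ¬C ∨ C) ∧ (B ∨ A ∨ E) ∧ (B ∨ A ∨ C) ∧ (¬E ∨ ¬C ∨ E) ∧ (¬E ∨ ¬C ∨ C) ∧ (¬E ∨ A ∨ E) ∧ (¬E ∨ A ∨ C) ∧ ¬D   — distribute ∨ over ∧
≡ (B ∨ ¬C ∨ E) ∧ (B ∨ A ∨ E) ∧ (B ∨ A ∨ C) ∧ (¬E ∨ A ∨ C) ∧ ¬D   — simplify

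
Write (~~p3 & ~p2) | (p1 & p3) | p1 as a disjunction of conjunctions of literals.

(~~p3 & ~p2) | (p1 & p3) | p1
⇔ (p3 & ~p2) | (p1 & p3) | p1   [double negation]
⇔ (p3 & ~p2) | p1   [simplify]

(p3 & ~p2) | p1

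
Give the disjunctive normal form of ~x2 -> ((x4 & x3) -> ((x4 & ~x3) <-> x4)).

~x2 -> ((x4 & x3) -> ((x4 & ~x3) <-> x4))
≡ ~~x2 | ((x4 & x3) -> ((x4 & ~x3) <-> x4))
≡ ~~x2 | ~(x4 & x3) | ((x4 & ~x3) <-> x4)
≡ ~~x2 | ~(x4 & x3) | (((x4 & ~x3) -> x4) & (x4 -> (x4 & ~x3)))
≡ ~~x2 | ~(x4 & x3) | ((~(x4 & ~x3) | x4) & (x4 -> (x4 & ~x3)))
≡ ~~x2 | ~(x4 & x3) | ((~(x4 & ~x3) | x4) & (~x4 | (x4 & ~x3)))
≡ x2 | ~(x4 & x3) | ((~(x4 & ~x3) | x4) & (~x4 | (x4 & ~x3)))
≡ x2 | ~x4 | ~x3 | ((~(x4 & ~x3) | x4) & (~x4 | (x4 & ~x3)))
≡ x2 | ~x4 | ~x3 | ((~x4 | ~~x3 | x4) & (~x4 | (x4 & ~x3)))
≡ x2 | ~x4 | ~x3 | ((~x4 | x3 | x4) & (~x4 | (x4 & ~x3)))
≡ x2 | ~x4 | ~x3 | (~x4 & ~x4) | (~x4 & x4 & ~x3) | (x3 & ~x4) | (x3 & x4 & ~x3) | (x4 & ~x4) | (x4 & x4 & ~x3)
≡ x2 | ~x4 | ~x3

x2 | ~x4 | ~x3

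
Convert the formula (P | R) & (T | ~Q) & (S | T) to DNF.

(P | R) & (T | ~Q) & (S | T)
≡ (P & T & S) | (P & T & T) | (P & ~Q & S) | (P & ~Q & T) | (R & T & S) | (R & T & T) | (R & ~Q & S) | (R & ~Q & T)   (distribute & over |)
≡ (P & T) | (P & ~Q & S) | (R & T) | (R & ~Q & S)   (simplify)

(P & T) | (P & ~Q & S) | (R & T) | (R & ~Q & S)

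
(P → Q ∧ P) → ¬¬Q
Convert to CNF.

(P → Q ∧ P) → ¬¬Q
≡ ¬(P → Q ∧ P) ∨ ¬¬Q   [eliminate →]
≡ ¬(¬P ∨ Q ∧ P) ∨ ¬¬Q   [eliminate →]
≡ ¬¬P ∧ ¬(Q ∧ P) ∨ ¬¬Q   [De Morgan]
≡ P ∧ ¬(Q ∧ P) ∨ ¬¬Q   [double negation]
≡ P ∧ (¬Q ∨ ¬P) ∨ ¬¬Q   [De Morgan]
≡ P ∧ (¬Q ∨ ¬P) ∨ Q   [double negation]
≡ (P ∨ Q) ∧ (¬Q ∨ ¬P ∨ Q)   [distribute ∨ over ∧]
≡ P ∨ Q   [simplify]

P ∨ Q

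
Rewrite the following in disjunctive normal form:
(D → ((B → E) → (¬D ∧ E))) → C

(D → ((B → E) → (¬D ∧ E))) → C
≡ ¬(D → ((B → E) → (¬D ∧ E))) ∨ C   (eliminate →)
≡ ¬(¬D ∨ ((B → E) → (¬D ∧ E))) ∨ C   (eliminate →)
≡ ¬(¬D ∨ ¬(B → E) ∨ (¬D ∧ E)) ∨ C   (eliminate →)
≡ ¬(¬D ∨ ¬(¬B ∨ E) ∨ (¬D ∧ E)) ∨ C   (eliminate →)
≡ (¬¬D ∧ ¬¬(¬B ∨ E) ∧ ¬(¬D ∧ E)) ∨ C   (De Morgan)
≡ (D ∧ ¬¬(¬B ∨ E) ∧ ¬(¬D ∧ E)) ∨ C   (double negation)
≡ (D ∧ (¬B ∨ E) ∧ ¬(¬D ∧ E)) ∨ C   (double negation)
≡ (D ∧ (¬B ∨ E) ∧ (¬¬D ∨ ¬E)) ∨ C   (De Morgan)
≡ (D ∧ (¬B ∨ E) ∧ (D ∨ ¬E)) ∨ C   (double negation)
≡ (D ∧ ¬B ∧ D) ∨ (D ∧ ¬B ∧ ¬E) ∨ (D ∧ E ∧ D) ∨ (D ∧ E ∧ ¬E) ∨ C   (distribute ∧ over ∨)
≡ (D ∧ ¬B) ∨ (D ∧ E) ∨ C   (simplify)

(D ∧ ¬B) ∨ (D ∧ E) ∨ C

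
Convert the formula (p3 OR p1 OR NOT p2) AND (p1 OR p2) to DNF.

(p3 AND p2) OR p1

(p3 OR p1 OR NOT p2) AND (p1 OR p2)
⇔ (p3 AND p1) OR (p3 AND p2) OR (p1 AND p1) OR (p1 AND p2) OR (NOT p2 AND p1) OR (NOT p2 AND p2)   — distribute AND over OR
⇔ (p3 AND p2) OR p1   — simplify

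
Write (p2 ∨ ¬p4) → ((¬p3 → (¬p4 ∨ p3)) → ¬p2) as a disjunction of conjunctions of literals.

(p2 ∨ ¬p4) → ((¬p3 → (¬p4 ∨ p3)) → ¬p2)
≡ ¬(p2 ∨ ¬p4) ∨ ((¬p3 → (¬p4 ∨ p3)) → ¬p2)   — eliminate →
≡ ¬(p2 ∨ ¬p4) ∨ ¬(¬p3 → (¬p4 ∨ p3)) ∨ ¬p2   — eliminate →
≡ ¬(p2 ∨ ¬p4) ∨ ¬(¬¬p3 ∨ ¬p4 ∨ p3) ∨ ¬p2   — eliminate →
≡ (¬p2 ∧ ¬¬p4) ∨ ¬(¬¬p3 ∨ ¬p4 ∨ p3) ∨ ¬p2   — De Morgan
≡ (¬p2 ∧ p4) ∨ ¬(¬¬p3 ∨ ¬p4 ∨ p3) ∨ ¬p2   — double negation
≡ (¬p2 ∧ p4) ∨ (¬¬¬p3 ∧ ¬¬p4 ∧ ¬p3) ∨ ¬p2   — De Morgan
≡ (¬p2 ∧ p4) ∨ (¬p3 ∧ ¬¬p4 ∧ ¬p3) ∨ ¬p2   — double negation
≡ (¬p2 ∧ p4) ∨ (¬p3 ∧ p4 ∧ ¬p3) ∨ ¬p2   — double negation
≡ (¬p3 ∧ p4) ∨ ¬p2   — simplify

(¬p3 ∧ p4) ∨ ¬p2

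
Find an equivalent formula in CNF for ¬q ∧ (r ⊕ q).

¬q ∧ (r ⊕ q)
≡ ¬q ∧ (r ∨ q) ∧ ¬(r ∧ q)
≡ ¬q ∧ (r ∨ q) ∧ (¬r ∨ ¬q)
≡ ¬q ∧ (r ∨ q)

¬q ∧ (r ∨ q)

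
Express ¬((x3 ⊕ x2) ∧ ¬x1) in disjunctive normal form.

¬x3 ∧ ¬x2 ∨ x2 ∧ x3 ∨ x1

¬((x3 ⊕ x2) ∧ ¬x1)
≡ ¬((x3 ∧ ¬x2 ∨ ¬x3 ∧ x2) ∧ ¬x1)   (expand ⊕)
≡ ¬(x3 ∧ ¬x2 ∨ ¬x3 ∧ x2) ∨ ¬¬x1   (De Morgan)
≡ ¬(x3 ∧ ¬x2) ∧ ¬(¬x3 ∧ x2) ∨ ¬¬x1   (De Morgan)
≡ (¬x3 ∨ ¬¬x2) ∧ ¬(¬x3 ∧ x2) ∨ ¬¬x1   (De Morgan)
≡ (¬x3 ∨ x2) ∧ ¬(¬x3 ∧ x2) ∨ ¬¬x1   (double negation)
≡ (¬x3 ∨ x2) ∧ (¬¬x3 ∨ ¬x2) ∨ ¬¬x1   (De Morgan)
≡ (¬x3 ∨ x2) ∧ (x3 ∨ ¬x2) ∨ ¬¬x1   (double negation)
≡ (¬x3 ∨ x2) ∧ (x3 ∨ ¬x2) ∨ x1   (double negation)
≡ ¬x3 ∧ x3 ∨ ¬x3 ∧ ¬x2 ∨ x2 ∧ x3 ∨ x2 ∧ ¬x2 ∨ x1   (distribute ∧ over ∨)
≡ ¬x3 ∧ ¬x2 ∨ x2 ∧ x3 ∨ x1   (simplify)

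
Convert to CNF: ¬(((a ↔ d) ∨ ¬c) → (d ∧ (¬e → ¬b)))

(¬a ∨ d ∨ ¬c) ∧ (¬d ∨ a ∨ ¬c) ∧ (¬d ∨ ¬e) ∧ (¬d ∨ b)

¬(((a ↔ d) ∨ ¬c) → (d ∧ (¬e → ¬b)))
= ¬(¬((a ↔ d) ∨ ¬c) ∨ (d ∧ (¬e → ¬b)))   (eliminate →)
= ¬(¬(((a → d) ∧ (d → a)) ∨ ¬c) ∨ (d ∧ (¬e → ¬b)))   (eliminate ↔)
= ¬(¬(((¬a ∨ d) ∧ (d → a)) ∨ ¬c) ∨ (d ∧ (¬e → ¬b)))   (eliminate →)
= ¬(¬(((¬a ∨ d) ∧ (¬d ∨ a)) ∨ ¬c) ∨ (d ∧ (¬e → ¬b)))   (eliminate →)
= ¬(¬(((¬a ∨ d) ∧ (¬d ∨ a)) ∨ ¬c) ∨ (d ∧ (¬¬e ∨ ¬b)))   (eliminate →)
= ¬¬(((¬a ∨ d) ∧ (¬d ∨ a)) ∨ ¬c) ∧ ¬(d ∧ (¬¬e ∨ ¬b))   (De Morgan)
= (((¬a ∨ d) ∧ (¬d ∨ a)) ∨ ¬c) ∧ ¬(d ∧ (¬¬e ∨ ¬b))   (double negation)
= (((¬a ∨ d) ∧ (¬d ∨ a)) ∨ ¬c) ∧ (¬d ∨ ¬(¬¬e ∨ ¬b))   (De Morgan)
= (((¬a ∨ d) ∧ (¬d ∨ a)) ∨ ¬c) ∧ (¬d ∨ (¬¬¬e ∧ ¬¬b))   (De Morgan)
= (((¬a ∨ d) ∧ (¬d ∨ a)) ∨ ¬c) ∧ (¬d ∨ (¬e ∧ ¬¬b))   (double negation)
= (((¬a ∨ d) ∧ (¬d ∨ a)) ∨ ¬c) ∧ (¬d ∨ (¬e ∧ b))   (double negation)
= (¬a ∨ d ∨ ¬c) ∧ (¬d ∨ a ∨ ¬c) ∧ (¬d ∨ ¬e) ∧ (¬d ∨ b)   (distribute ∨ over ∧)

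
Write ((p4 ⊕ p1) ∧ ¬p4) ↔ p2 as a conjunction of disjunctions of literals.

((p4 ⊕ p1) ∧ ¬p4) ↔ p2
≡ (((p4 ⊕ p1) ∧ ¬p4) → p2) ∧ (p2 → ((p4 ⊕ p1) ∧ ¬p4))   — eliminate ↔
≡ (¬((p4 ⊕ p1) ∧ ¬p4) ∨ p2) ∧ (p2 → ((p4 ⊕ p1) ∧ ¬p4))   — eliminate →
≡ (¬((p4 ∨ p1) ∧ ¬(p4 ∧ p1) ∧ ¬p4) ∨ p2) ∧ (p2 → ((p4 ⊕ p1) ∧ ¬p4))   — expand ⊕
≡ (¬((p4 ∨ p1) ∧ ¬(p4 ∧ p1) ∧ ¬p4) ∨ p2) ∧ (¬p2 ∨ ((p4 ⊕ p1) ∧ ¬p4))   — eliminate →
≡ (¬((p4 ∨ p1) ∧ ¬(p4 ∧ p1) ∧ ¬p4) ∨ p2) ∧ (¬p2 ∨ ((p4 ∨ p1) ∧ ¬(p4 ∧ p1) ∧ ¬p4))   — expand ⊕
≡ (¬(p4 ∨ p1) ∨ ¬¬(p4 ∧ p1) ∨ ¬¬p4 ∨ p2) ∧ (¬p2 ∨ ((p4 ∨ p1) ∧ ¬(p4 ∧ p1) ∧ ¬p4))   — De Morgan
≡ ((¬p4 ∧ ¬p1) ∨ ¬¬(p4 ∧ p1) ∨ ¬¬p4 ∨ p2) ∧ (¬p2 ∨ ((p4 ∨ p1) ∧ ¬(p4 ∧ p1) ∧ ¬p4))   — De Morgan
≡ ((¬p4 ∧ ¬p1) ∨ (p4 ∧ p1) ∨ ¬¬p4 ∨ p2) ∧ (¬p2 ∨ ((p4 ∨ p1) ∧ ¬(p4 ∧ p1) ∧ ¬p4))   — double negation
≡ ((¬p4 ∧ ¬p1) ∨ (p4 ∧ p1) ∨ p4 ∨ p2) ∧ (¬p2 ∨ ((p4 ∨ p1) ∧ ¬(p4 ∧ p1) ∧ ¬p4))   — double negation
≡ ((¬p4 ∧ ¬p1) ∨ (p4 ∧ p1) ∨ p4 ∨ p2) ∧ (¬p2 ∨ ((p4 ∨ p1) ∧ (¬p4 ∨ ¬p1) ∧ ¬p4))   — De Morgan
≡ (¬p4 ∨ p4 ∨ p4 ∨ p2) ∧ (¬p4 ∨ p1 ∨ p4 ∨ p2) ∧ (¬p1 ∨ p4 ∨ p4 ∨ p2) ∧ (¬p1 ∨ p1 ∨ p4 ∨ p2) ∧ (¬p2 ∨ p4 ∨ p1) ∧ (¬p2 ∨ ¬p4 ∨ ¬p1) ∧ (¬p2 ∨ ¬p4)   — distribute ∨ over ∧
≡ (¬p1 ∨ p4 ∨ p2) ∧ (¬p2 ∨ p4 ∨ p1) ∧ (¬p2 ∨ ¬p4)   — simplify

(¬p1 ∨ p4 ∨ p2) ∧ (¬p2 ∨ p4 ∨ p1) ∧ (¬p2 ∨ ¬p4)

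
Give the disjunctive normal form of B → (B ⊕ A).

¬B ∨ (B ∧ ¬A)

B → (B ⊕ A)
≡ ¬B ∨ (B ⊕ A)   (eliminate →)
≡ ¬B ∨ (B ∧ ¬A) ∨ (¬B ∧ A)   (expand ⊕)
≡ ¬B ∨ (B ∧ ¬A)   (simplify)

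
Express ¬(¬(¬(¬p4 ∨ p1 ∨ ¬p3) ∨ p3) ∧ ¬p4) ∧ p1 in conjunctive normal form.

¬(¬(¬(¬p4 ∨ p1 ∨ ¬p3) ∨ p3) ∧ ¬p4) ∧ p1
≡ (¬¬(¬(¬p4 ∨ p1 ∨ ¬p3) ∨ p3) ∨ ¬¬p4) ∧ p1   [De Morgan]
≡ (¬(¬p4 ∨ p1 ∨ ¬p3) ∨ p3 ∨ ¬¬p4) ∧ p1   [double negation]
≡ (¬¬p4 ∧ ¬p1 ∧ ¬¬p3 ∨ p3 ∨ ¬¬p4) ∧ p1   [De Morgan]
≡ (p4 ∧ ¬p1 ∧ ¬¬p3 ∨ p3 ∨ ¬¬p4) ∧ p1   [double negation]
≡ (p4 ∧ ¬p1 ∧ p3 ∨ p3 ∨ ¬¬p4) ∧ p1   [double negation]
≡ (p4 ∧ ¬p1 ∧ p3 ∨ p3 ∨ p4) ∧ p1   [double negation]
≡ (p4 ∨ p3 ∨ p4) ∧ (¬p1 ∨ p3 ∨ p4) ∧ (p3 ∨ p3 ∨ p4) ∧ p1   [distribute ∨ over ∧]
≡ (p4 ∨ p3) ∧ p1   [simplify]

(p4 ∨ p3) ∧ p1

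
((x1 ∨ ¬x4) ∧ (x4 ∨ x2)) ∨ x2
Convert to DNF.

(x1 ∧ x4) ∨ x2

((x1 ∨ ¬x4) ∧ (x4 ∨ x2)) ∨ x2
⇔ (x1 ∧ x4) ∨ (x1 ∧ x2) ∨ (¬x4 ∧ x4) ∨ (¬x4 ∧ x2) ∨ x2   [distribute ∧ over ∨]
⇔ (x1 ∧ x4) ∨ x2   [simplify]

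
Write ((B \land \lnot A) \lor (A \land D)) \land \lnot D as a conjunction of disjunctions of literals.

(B \lor A) \land (B \lor D) \land (\lnot A \lor D) \land \lnot D

((B \land \lnot A) \lor (A \land D)) \land \lnot D
≡ (B \lor A) \land (B \lor D) \land (\lnot A \lor A) \land (\lnot A \lor D) \land \lnot D   (distribute \lor over \land)
≡ (B \lor A) \land (B \lor D) \land (\lnot A \lor D) \land \lnot D   (simplify)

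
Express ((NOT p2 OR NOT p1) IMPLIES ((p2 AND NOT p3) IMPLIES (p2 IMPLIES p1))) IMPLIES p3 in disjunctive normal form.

((NOT p2 OR NOT p1) IMPLIES ((p2 AND NOT p3) IMPLIES (p2 IMPLIES p1))) IMPLIES p3
≡ NOT ((NOT p2 OR NOT p1) IMPLIES ((p2 AND NOT p3) IMPLIES (p2 IMPLIES p1))) OR p3   [eliminate IMPLIES]
≡ NOT (NOT (NOT p2 OR NOT p1) OR ((p2 AND NOT p3) IMPLIES (p2 IMPLIES p1))) OR p3   [eliminate IMPLIES]
≡ NOT (NOT (NOT p2 OR NOT p1) OR NOT (p2 AND NOT p3) OR (p2 IMPLIES p1)) OR p3   [eliminate IMPLIES]
≡ NOT (NOT (NOT p2 OR NOT p1) OR NOT (p2 AND NOT p3) OR NOT p2 OR p1) OR p3   [eliminate IMPLIES]
≡ (NOT NOT (NOT p2 OR NOT p1) AND NOT NOT (p2 AND NOT p3) AND NOT NOT p2 AND NOT p1) OR p3   [De Morgan]
≡ ((NOT p2 OR NOT p1) AND NOT NOT (p2 AND NOT p3) AND NOT NOT p2 AND NOT p1) OR p3   [double negation]
≡ ((NOT p2 OR NOT p1) AND p2 AND NOT p3 AND NOT NOT p2 AND NOT p1) OR p3   [double negation]
≡ ((NOT p2 OR NOT p1) AND p2 AND NOT p3 AND p2 AND NOT p1) OR p3   [double negation]
≡ (NOT p2 AND p2 AND NOT p3 AND p2 AND NOT p1) OR (NOT p1 AND p2 AND NOT p3 AND p2 AND NOT p1) OR p3   [distribute AND over OR]
≡ (NOT p1 AND p2 AND NOT p3) OR p3   [simplify]

(NOT p1 AND p2 AND NOT p3) OR p3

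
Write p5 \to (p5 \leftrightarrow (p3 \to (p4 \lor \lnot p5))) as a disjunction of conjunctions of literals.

p5 \to (p5 \leftrightarrow (p3 \to (p4 \lor \lnot p5)))
≡ \lnot p5 \lor (p5 \leftrightarrow (p3 \to (p4 \lor \lnot p5)))   — eliminate \to
≡ \lnot p5 \lor ((p5 \to (p3 \to (p4 \lor \lnot p5))) \land ((p3 \to (p4 \lor \lnot p5)) \to p5))   — eliminate \leftrightarrow
≡ \lnot p5 \lor ((\lnot p5 \lor (p3 \to (p4 \lor \lnot p5))) \land ((p3 \to (p4 \lor \lnot p5)) \to p5))   — eliminate \to
≡ \lnot p5 \lor ((\lnot p5 \lor \lnot p3 \lor p4 \lor \lnot p5) \land ((p3 \to (p4 \lor \lnot p5)) \to p5))   — eliminate \to
≡ \lnot p5 \lor ((\lnot p5 \lor \lnot p3 \lor p4 \lor \lnot p5) \land (\lnot (p3 \to (p4 \lor \lnot p5)) \lor p5))   — eliminate \to
≡ \lnot p5 \lor ((\lnot p5 \lor \lnot p3 \lor p4 \lor \lnot p5) \land (\lnot (\lnot p3 \lor p4 \lor \lnot p5) \lor p5))   — eliminate \to
≡ \lnot p5 \lor ((\lnot p5 \lor \lnot p3 \lor p4 \lor \lnot p5) \land ((\lnot \lnot p3 \land \lnot p4 \land \lnot \lnot p5) \lor p5))   — De Morgan
≡ \lnot p5 \lor ((\lnot p5 \lor \lnot p3 \lor p4 \lor \lnot p5) \land ((p3 \land \lnot p4 \land \lnot \lnot p5) \lor p5))   — double negation
≡ \lnot p5 \lor ((\lnot p5 \lor \lnot p3 \lor p4 \lor \lnot p5) \land ((p3 \land \lnot p4 \land p5) \lor p5))   — double negation
≡ \lnot p5 \lor (\lnot p5 \land p3 \land \lnot p4 \land p5) \lor (\lnot p5 \land p5) \lor (\lnot p3 \land p3 \land \lnot p4 \land p5) \lor (\lnot p3 \land p5) \lor (p4 \land p3 \land \lnot p4 \land p5) \lor (p4 \land p5) \lor (\lnot p5 \land p3 \land \lnot p4 \land p5) \lor (\lnot p5 \land p5)   — distribute \land over \lor
≡ \lnot p5 \lor (\lnot p3 \land p5) \lor (p4 \land p5)   — simplify

\lnot p5 \lor (\lnot p3 \land p5) \lor (p4 \land p5)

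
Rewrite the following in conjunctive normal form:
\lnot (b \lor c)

\lnot (b \lor c)
≡ \lnot b \land \lnot c   (De Morgan)

\lnot b \land \lnot c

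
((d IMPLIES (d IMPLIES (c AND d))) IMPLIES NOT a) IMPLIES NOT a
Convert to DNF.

(NOT d AND a) OR (c AND d AND a) OR NOT a

((d IMPLIES (d IMPLIES (c AND d))) IMPLIES NOT a) IMPLIES NOT a
= NOT ((d IMPLIES (d IMPLIES (c AND d))) IMPLIES NOT a) OR NOT a   [eliminate IMPLIES]
= NOT (NOT (d IMPLIES (d IMPLIES (c AND d))) OR NOT a) OR NOT a   [eliminate IMPLIES]
= NOT (NOT (NOT d OR (d IMPLIES (c AND d))) OR NOT a) OR NOT a   [eliminate IMPLIES]
= NOT (NOT (NOT d OR NOT d OR (c AND d)) OR NOT a) OR NOT a   [eliminate IMPLIES]
= (NOT NOT (NOT d OR NOT d OR (c AND d)) AND NOT NOT a) OR NOT a   [De Morgan]
= ((NOT d OR NOT d OR (c AND d)) AND NOT NOT a) OR NOT a   [double negation]
= ((NOT d OR NOT d OR (c AND d)) AND a) OR NOT a   [double negation]
= (NOT d AND a) OR (NOT d AND a) OR (c AND d AND a) OR NOT a   [distribute AND over OR]
= (NOT d AND a) OR (c AND d AND a) OR NOT a   [simplify]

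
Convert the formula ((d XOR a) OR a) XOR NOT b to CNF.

(d OR a OR NOT b) AND (NOT d OR a OR b) AND (NOT a OR b)

((d XOR a) OR a) XOR NOT b
⇔ ((d XOR a) OR a OR NOT b) AND NOT (((d XOR a) OR a) AND NOT b)   [expand XOR]
⇔ (((d OR a) AND NOT (d AND a)) OR a OR NOT b) AND NOT (((d XOR a) OR a) AND NOT b)   [expand XOR]
⇔ (((d OR a) AND NOT (d AND a)) OR a OR NOT b) AND NOT ((((d OR a) AND NOT (d AND a)) OR a) AND NOT b)   [expand XOR]
⇔ (((d OR a) AND (NOT d OR NOT a)) OR a OR NOT b) AND NOT ((((d OR a) AND NOT (d AND a)) OR a) AND NOT b)   [De Morgan]
⇔ (((d OR a) AND (NOT d OR NOT a)) OR a OR NOT b) AND (NOT (((d OR a) AND NOT (d AND a)) OR a) OR NOT NOT b)   [De Morgan]
⇔ (((d OR a) AND (NOT d OR NOT a)) OR a OR NOT b) AND ((NOT ((d OR a) AND NOT (d AND a)) AND NOT a) OR NOT NOT b)   [De Morgan]
⇔ (((d OR a) AND (NOT d OR NOT a)) OR a OR NOT b) AND (((NOT (d OR a) OR NOT NOT (d AND a)) AND NOT a) OR NOT NOT b)   [De Morgan]
⇔ (((d OR a) AND (NOT d OR NOT a)) OR a OR NOT b) AND ((((NOT d AND NOT a) OR NOT NOT (d AND a)) AND NOT a) OR NOT NOT b)   [De Morgan]
⇔ (((d OR a) AND (NOT d OR NOT a)) OR a OR NOT b) AND ((((NOT d AND NOT a) OR (d AND a)) AND NOT a) OR NOT NOT b)   [double negation]
⇔ (((d OR a) AND (NOT d OR NOT a)) OR a OR NOT b) AND ((((NOT d AND NOT a) OR (d AND a)) AND NOT a) OR b)   [double negation]
⇔ (d OR a OR a OR NOT b) AND (NOT d OR NOT a OR a OR NOT b) AND (NOT d OR d OR b) AND (NOT d OR a OR b) AND (NOT a OR d OR b) AND (NOT a OR a OR b) AND (NOT a OR b)   [distribute OR over AND]
⇔ (d OR a OR NOT b) AND (NOT d OR a OR b) AND (NOT a OR b)   [simplify]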